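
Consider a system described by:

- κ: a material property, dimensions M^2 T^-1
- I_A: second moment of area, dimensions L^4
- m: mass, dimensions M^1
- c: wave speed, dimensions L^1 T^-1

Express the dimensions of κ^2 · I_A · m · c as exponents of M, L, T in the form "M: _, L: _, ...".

M: 5, L: 5, T: -3

Collect each base-dimension exponent across the product:
  M: 2·(2) + (0) + (1) + (0) = 5
  L: 2·(0) + (4) + (0) + (1) = 5
  T: 2·(-1) + (0) + (0) + (-1) = -3
So the dimensions are [M⁵ L⁵ T⁻³].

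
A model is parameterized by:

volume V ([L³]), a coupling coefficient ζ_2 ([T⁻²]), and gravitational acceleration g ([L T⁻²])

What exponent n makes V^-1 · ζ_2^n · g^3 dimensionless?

Balance the T exponent: (-2)·n from ζ_2, plus −(0) + 3·(-2) = -6 from the rest, must sum to zero.
-2n − 6 = 0, so n = -3.

-3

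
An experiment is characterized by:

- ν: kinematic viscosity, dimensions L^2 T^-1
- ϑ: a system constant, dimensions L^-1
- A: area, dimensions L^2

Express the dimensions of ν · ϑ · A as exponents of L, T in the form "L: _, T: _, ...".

L: 3, T: -1

Collect each base-dimension exponent across the product:
  L: (2) + (-1) + (2) = 3
  T: (-1) + (0) + (0) = -1
So the dimensions are [L³ T⁻¹].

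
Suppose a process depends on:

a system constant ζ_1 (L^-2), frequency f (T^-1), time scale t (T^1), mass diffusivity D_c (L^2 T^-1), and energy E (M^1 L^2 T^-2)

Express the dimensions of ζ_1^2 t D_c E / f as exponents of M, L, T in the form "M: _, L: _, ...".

Collect each base-dimension exponent across the product:
  M: 2·(0) − (0) + (0) + (0) + (1) = 1
  L: 2·(-2) − (0) + (0) + (2) + (2) = 0
  T: 2·(0) − (-1) + (1) + (-1) + (-2) = -1
So the dimensions are [M T⁻¹].

M: 1, L: 0, T: -1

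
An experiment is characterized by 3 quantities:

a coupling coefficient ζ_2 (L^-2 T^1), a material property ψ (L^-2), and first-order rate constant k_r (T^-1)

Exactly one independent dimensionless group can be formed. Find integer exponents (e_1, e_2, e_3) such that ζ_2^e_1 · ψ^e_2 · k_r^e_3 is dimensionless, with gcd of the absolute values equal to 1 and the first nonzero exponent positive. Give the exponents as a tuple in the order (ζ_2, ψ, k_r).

(1, -1, 1)

L: e_1·(-2) + e_2·(-2) + e_3·(0) = 0
T: e_1·(1) + e_2·(0) + e_3·(-1) = 0
Solving this homogeneous linear system for the smallest-integer solution (first nonzero entry positive) gives (1, -1, 1).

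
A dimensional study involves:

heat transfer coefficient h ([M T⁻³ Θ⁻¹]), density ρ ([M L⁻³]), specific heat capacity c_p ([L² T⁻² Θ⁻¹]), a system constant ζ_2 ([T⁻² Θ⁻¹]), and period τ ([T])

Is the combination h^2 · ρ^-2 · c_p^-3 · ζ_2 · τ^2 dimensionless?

Sum the exponent of each base dimension across the product:
  M: 2·[h]_M − 2·[ρ]_M − 3·[c_p]_M + [ζ_2]_M + 2·[τ]_M = 2·(1) − 2·(1) − 3·(0) + (0) + 2·(0) = 0
  L: 2·[h]_L − 2·[ρ]_L − 3·[c_p]_L + [ζ_2]_L + 2·[τ]_L = 2·(0) − 2·(-3) − 3·(2) + (0) + 2·(0) = 0
  T: 2·[h]_T − 2·[ρ]_T − 3·[c_p]_T + [ζ_2]_T + 2·[τ]_T = 2·(-3) − 2·(0) − 3·(-2) + (-2) + 2·(1) = 0
  Θ: 2·[h]_Θ − 2·[ρ]_Θ − 3·[c_p]_Θ + [ζ_2]_Θ + 2·[τ]_Θ = 2·(-1) − 2·(0) − 3·(-1) + (-1) + 2·(0) = 0
All base exponents vanish — dimensionless.

yes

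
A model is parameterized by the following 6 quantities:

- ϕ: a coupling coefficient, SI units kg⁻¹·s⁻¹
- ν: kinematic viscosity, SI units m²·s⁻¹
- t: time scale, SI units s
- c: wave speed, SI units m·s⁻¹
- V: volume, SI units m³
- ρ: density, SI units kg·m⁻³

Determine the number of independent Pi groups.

3

There are 6 variables and 3 base dimensions (M, L, T).
The dimension matrix has rank 3.
Independent dimensionless groups: 6 − 3 = 3.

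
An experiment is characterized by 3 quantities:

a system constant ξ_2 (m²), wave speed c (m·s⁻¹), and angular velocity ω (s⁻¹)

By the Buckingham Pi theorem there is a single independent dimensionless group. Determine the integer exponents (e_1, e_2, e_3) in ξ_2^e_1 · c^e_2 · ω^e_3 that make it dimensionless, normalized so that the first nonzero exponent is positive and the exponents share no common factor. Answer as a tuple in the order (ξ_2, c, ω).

(1, -2, 2)

L: e_1·(2) + e_2·(1) + e_3·(0) = 0
T: e_1·(0) + e_2·(-1) + e_3·(-1) = 0
Solving this homogeneous linear system for the smallest-integer solution (first nonzero entry positive) gives (1, -2, 2).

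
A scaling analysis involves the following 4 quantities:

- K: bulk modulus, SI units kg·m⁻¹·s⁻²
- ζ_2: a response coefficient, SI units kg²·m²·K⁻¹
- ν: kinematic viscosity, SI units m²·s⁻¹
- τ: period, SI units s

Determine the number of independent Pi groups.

There are 4 variables and 4 base dimensions (M, L, T, Θ).
The dimension matrix has rank 4.
Independent dimensionless groups: 4 − 4 = 0.

0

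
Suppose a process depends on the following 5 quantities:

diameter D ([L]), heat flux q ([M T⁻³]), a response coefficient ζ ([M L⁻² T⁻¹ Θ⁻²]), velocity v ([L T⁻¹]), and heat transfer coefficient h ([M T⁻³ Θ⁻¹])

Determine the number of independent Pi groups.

1

There are 5 variables and 4 base dimensions (M, L, T, Θ).
The dimension matrix has rank 4.
Independent dimensionless groups: 5 − 4 = 1.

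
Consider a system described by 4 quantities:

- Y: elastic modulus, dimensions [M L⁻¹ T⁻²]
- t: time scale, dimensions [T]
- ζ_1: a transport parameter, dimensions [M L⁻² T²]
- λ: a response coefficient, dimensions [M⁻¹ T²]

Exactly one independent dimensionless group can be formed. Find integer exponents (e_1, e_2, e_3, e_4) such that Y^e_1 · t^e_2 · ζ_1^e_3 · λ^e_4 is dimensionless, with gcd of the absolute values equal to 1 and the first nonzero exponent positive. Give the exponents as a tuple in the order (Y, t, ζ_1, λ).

(2, 4, -1, 1)

M: e_1·(1) + e_2·(0) + e_3·(1) + e_4·(-1) = 0
L: e_1·(-1) + e_2·(0) + e_3·(-2) + e_4·(0) = 0
T: e_1·(-2) + e_2·(1) + e_3·(2) + e_4·(2) = 0
Solving this homogeneous linear system for the smallest-integer solution (first nonzero entry positive) gives (2, 4, -1, 1).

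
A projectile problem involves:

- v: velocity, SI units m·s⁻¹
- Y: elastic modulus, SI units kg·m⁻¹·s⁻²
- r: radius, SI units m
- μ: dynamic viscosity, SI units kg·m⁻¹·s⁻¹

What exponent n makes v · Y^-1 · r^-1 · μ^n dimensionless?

Balance the M exponent: (1)·n from μ, plus (0) − (1) − (0) = -1 from the rest, must sum to zero.
n − 1 = 0, so n = 1.

1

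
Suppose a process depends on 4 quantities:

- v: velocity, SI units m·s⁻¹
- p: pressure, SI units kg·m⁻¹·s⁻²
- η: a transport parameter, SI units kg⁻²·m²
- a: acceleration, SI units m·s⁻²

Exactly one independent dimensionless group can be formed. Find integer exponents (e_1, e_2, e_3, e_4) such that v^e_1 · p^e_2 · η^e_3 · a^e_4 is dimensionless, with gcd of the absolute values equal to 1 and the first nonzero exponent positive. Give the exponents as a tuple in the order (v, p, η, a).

M: e_1·(0) + e_2·(1) + e_3·(-2) + e_4·(0) = 0
L: e_1·(1) + e_2·(-1) + e_3·(2) + e_4·(1) = 0
T: e_1·(-1) + e_2·(-2) + e_3·(0) + e_4·(-2) = 0
Solving this homogeneous linear system for the smallest-integer solution (first nonzero entry positive) gives (4, 2, 1, -4).

(4, 2, 1, -4)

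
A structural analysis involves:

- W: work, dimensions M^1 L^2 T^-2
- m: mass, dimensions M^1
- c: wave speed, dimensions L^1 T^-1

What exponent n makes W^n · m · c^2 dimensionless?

-1

Balance the M exponent: (1)·n from W, plus (1) + 2·(0) = 1 from the rest, must sum to zero.
n + 1 = 0, so n = -1.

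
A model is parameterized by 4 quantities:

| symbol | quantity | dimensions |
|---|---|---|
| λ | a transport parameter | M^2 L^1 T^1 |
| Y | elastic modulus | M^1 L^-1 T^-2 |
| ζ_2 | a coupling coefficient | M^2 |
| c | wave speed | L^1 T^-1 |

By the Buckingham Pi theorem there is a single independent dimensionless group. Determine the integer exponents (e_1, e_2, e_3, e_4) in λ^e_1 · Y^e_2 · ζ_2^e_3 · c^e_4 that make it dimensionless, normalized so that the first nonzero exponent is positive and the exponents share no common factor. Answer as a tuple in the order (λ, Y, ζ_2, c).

M: e_1·(2) + e_2·(1) + e_3·(2) + e_4·(0) = 0
L: e_1·(1) + e_2·(-1) + e_3·(0) + e_4·(1) = 0
T: e_1·(1) + e_2·(-2) + e_3·(0) + e_4·(-1) = 0
Solving this homogeneous linear system for the smallest-integer solution (first nonzero entry positive) gives (3, 2, -4, -1).

(3, 2, -4, -1)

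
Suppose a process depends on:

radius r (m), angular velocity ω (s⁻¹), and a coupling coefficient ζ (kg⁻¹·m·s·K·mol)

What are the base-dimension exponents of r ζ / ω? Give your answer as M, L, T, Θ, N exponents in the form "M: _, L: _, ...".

M: -1, L: 2, T: 2, Θ: 1, N: 1

Collect each base-dimension exponent across the product:
  M: (0) − (0) + (-1) = -1
  L: (1) − (0) + (1) = 2
  T: (0) − (-1) + (1) = 2
  Θ: (0) − (0) + (1) = 1
  N: (0) − (0) + (1) = 1
So the dimensions are [M⁻¹ L² T² Θ N].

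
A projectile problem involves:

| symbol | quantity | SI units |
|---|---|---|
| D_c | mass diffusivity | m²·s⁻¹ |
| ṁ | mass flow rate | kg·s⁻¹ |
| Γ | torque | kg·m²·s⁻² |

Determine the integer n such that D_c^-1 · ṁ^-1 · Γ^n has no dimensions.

1

Balance the M exponent: (1)·n from Γ, plus −(0) − (1) = -1 from the rest, must sum to zero.
n − 1 = 0, so n = 1.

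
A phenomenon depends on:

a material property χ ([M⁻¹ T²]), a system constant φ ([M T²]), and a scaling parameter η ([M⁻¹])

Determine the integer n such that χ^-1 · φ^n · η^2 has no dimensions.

1

Balance the M exponent: (1)·n from φ, plus −(-1) + 2·(-1) = -1 from the rest, must sum to zero.
n − 1 = 0, so n = 1.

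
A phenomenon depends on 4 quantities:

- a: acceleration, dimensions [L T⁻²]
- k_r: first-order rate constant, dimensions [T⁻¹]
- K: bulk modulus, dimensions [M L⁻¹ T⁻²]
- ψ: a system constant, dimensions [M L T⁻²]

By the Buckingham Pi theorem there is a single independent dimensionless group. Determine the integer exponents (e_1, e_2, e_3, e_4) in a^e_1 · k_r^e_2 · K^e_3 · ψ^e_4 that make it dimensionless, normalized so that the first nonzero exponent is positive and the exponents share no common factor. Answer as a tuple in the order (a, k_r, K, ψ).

M: e_1·(0) + e_2·(0) + e_3·(1) + e_4·(1) = 0
L: e_1·(1) + e_2·(0) + e_3·(-1) + e_4·(1) = 0
T: e_1·(-2) + e_2·(-1) + e_3·(-2) + e_4·(-2) = 0
Solving this homogeneous linear system for the smallest-integer solution (first nonzero entry positive) gives (2, -4, 1, -1).

(2, -4, 1, -1)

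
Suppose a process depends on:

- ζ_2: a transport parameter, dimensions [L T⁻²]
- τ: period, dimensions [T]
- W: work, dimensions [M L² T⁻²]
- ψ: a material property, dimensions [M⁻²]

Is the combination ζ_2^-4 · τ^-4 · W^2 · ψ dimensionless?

Sum the exponent of each base dimension across the product:
  M: −4·[ζ_2]_M − 4·[τ]_M + 2·[W]_M + [ψ]_M = −4·(0) − 4·(0) + 2·(1) + (-2) = 0
  L: −4·[ζ_2]_L − 4·[τ]_L + 2·[W]_L + [ψ]_L = −4·(1) − 4·(0) + 2·(2) + (0) = 0
  T: −4·[ζ_2]_T − 4·[τ]_T + 2·[W]_T + [ψ]_T = −4·(-2) − 4·(1) + 2·(-2) + (0) = 0
All base exponents vanish — dimensionless.

yes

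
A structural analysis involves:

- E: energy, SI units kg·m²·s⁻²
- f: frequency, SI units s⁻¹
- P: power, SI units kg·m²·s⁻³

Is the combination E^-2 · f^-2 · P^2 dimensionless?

yes

Sum the exponent of each base dimension across the product:
  M: −2·[E]_M − 2·[f]_M + 2·[P]_M = −2·(1) − 2·(0) + 2·(1) = 0
  L: −2·[E]_L − 2·[f]_L + 2·[P]_L = −2·(2) − 2·(0) + 2·(2) = 0
  T: −2·[E]_T − 2·[f]_T + 2·[P]_T = −2·(-2) − 2·(-1) + 2·(-3) = 0
  Θ: −2·[E]_Θ − 2·[f]_Θ + 2·[P]_Θ = −2·(0) − 2·(0) + 2·(0) = 0
All base exponents vanish — dimensionless.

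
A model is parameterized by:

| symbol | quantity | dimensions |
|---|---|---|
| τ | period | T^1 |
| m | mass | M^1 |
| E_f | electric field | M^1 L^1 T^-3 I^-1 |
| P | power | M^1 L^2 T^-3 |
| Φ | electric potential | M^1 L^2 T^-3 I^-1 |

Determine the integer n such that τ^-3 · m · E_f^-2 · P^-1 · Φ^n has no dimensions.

2

Balance the M exponent: (1)·n from Φ, plus −3·(0) + (1) − 2·(1) − (1) = -2 from the rest, must sum to zero.
n − 2 = 0, so n = 2.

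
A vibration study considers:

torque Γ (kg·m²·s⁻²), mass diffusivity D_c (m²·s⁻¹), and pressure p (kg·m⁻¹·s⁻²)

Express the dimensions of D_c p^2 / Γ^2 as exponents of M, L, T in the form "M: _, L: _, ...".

Collect each base-dimension exponent across the product:
  M: −2·(1) + (0) + 2·(1) = 0
  L: −2·(2) + (2) + 2·(-1) = -4
  T: −2·(-2) + (-1) + 2·(-2) = -1
So the dimensions are [L⁻⁴ T⁻¹].

M: 0, L: -4, T: -1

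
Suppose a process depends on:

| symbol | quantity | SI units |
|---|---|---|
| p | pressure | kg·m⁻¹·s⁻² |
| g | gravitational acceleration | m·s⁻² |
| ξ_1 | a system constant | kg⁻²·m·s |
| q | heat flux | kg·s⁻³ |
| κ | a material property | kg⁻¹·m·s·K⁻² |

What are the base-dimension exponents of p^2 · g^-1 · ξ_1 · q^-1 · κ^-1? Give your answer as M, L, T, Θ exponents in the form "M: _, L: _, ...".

Collect each base-dimension exponent across the product:
  M: 2·(1) − (0) + (-2) − (1) − (-1) = 0
  L: 2·(-1) − (1) + (1) − (0) − (1) = -3
  T: 2·(-2) − (-2) + (1) − (-3) − (1) = 1
  Θ: 2·(0) − (0) + (0) − (0) − (-2) = 2
So the dimensions are [L⁻³ T Θ²].

M: 0, L: -3, T: 1, Θ: 2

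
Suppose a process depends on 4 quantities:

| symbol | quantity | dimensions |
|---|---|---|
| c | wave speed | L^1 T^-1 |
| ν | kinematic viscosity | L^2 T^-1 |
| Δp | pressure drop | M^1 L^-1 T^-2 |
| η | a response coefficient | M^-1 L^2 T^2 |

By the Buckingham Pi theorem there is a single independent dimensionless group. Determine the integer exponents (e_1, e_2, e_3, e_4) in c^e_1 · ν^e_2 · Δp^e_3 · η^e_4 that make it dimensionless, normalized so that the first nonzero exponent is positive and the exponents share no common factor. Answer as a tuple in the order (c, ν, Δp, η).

M: e_1·(0) + e_2·(0) + e_3·(1) + e_4·(-1) = 0
L: e_1·(1) + e_2·(2) + e_3·(-1) + e_4·(2) = 0
T: e_1·(-1) + e_2·(-1) + e_3·(-2) + e_4·(2) = 0
Solving this homogeneous linear system for the smallest-integer solution (first nonzero entry positive) gives (1, -1, 1, 1).

(1, -1, 1, 1)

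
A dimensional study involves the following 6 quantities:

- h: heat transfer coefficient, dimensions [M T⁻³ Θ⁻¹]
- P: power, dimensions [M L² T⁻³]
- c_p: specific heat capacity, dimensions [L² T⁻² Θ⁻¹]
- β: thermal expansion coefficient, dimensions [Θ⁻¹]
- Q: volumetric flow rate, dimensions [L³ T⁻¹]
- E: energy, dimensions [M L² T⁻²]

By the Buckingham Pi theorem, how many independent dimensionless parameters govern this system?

There are 6 variables and 4 base dimensions (M, L, T, Θ).
The dimension matrix has rank 4.
Independent dimensionless groups: 6 − 4 = 2.

2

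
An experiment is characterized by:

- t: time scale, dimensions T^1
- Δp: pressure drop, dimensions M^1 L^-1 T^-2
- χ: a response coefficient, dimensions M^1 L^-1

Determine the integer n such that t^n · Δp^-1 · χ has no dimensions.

-2

Balance the T exponent: (1)·n from t, plus −(-2) + (0) = 2 from the rest, must sum to zero.
n + 2 = 0, so n = -2.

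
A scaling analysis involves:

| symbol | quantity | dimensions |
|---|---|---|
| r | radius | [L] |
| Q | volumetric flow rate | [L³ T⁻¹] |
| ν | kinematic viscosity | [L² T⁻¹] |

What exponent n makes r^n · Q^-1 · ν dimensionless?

1

Balance the L exponent: (1)·n from r, plus −(3) + (2) = -1 from the rest, must sum to zero.
n − 1 = 0, so n = 1.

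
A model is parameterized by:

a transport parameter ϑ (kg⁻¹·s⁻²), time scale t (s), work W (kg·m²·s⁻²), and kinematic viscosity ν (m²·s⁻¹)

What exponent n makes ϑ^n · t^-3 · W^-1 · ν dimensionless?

-1

Balance the M exponent: (-1)·n from ϑ, plus −3·(0) − (1) + (0) = -1 from the rest, must sum to zero.
−n − 1 = 0, so n = -1.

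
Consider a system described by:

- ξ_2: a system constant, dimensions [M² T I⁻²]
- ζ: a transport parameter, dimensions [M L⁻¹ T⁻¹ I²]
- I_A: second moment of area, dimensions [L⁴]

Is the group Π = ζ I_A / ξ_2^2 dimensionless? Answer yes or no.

no

Sum the exponent of each base dimension across the product:
  M: −2·[ξ_2]_M + [ζ]_M + [I_A]_M = −2·(2) + (1) + (0) = -3
  L: −2·[ξ_2]_L + [ζ]_L + [I_A]_L = −2·(0) + (-1) + (4) = 3
  T: −2·[ξ_2]_T + [ζ]_T + [I_A]_T = −2·(1) + (-1) + (0) = -3
  I: −2·[ξ_2]_I + [ζ]_I + [I_A]_I = −2·(-2) + (2) + (0) = 6
Net dimensions [M⁻³ L³ T⁻³ I⁶] ≠ [1] — not dimensionless.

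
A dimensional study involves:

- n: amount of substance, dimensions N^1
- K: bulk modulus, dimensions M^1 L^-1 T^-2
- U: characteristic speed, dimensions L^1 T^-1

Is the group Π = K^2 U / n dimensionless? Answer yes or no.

Sum the exponent of each base dimension across the product:
  M: −[n]_M + 2·[K]_M + [U]_M = −(0) + 2·(1) + (0) = 2
  L: −[n]_L + 2·[K]_L + [U]_L = −(0) + 2·(-1) + (1) = -1
  T: −[n]_T + 2·[K]_T + [U]_T = −(0) + 2·(-2) + (-1) = -5
  N: −[n]_N + 2·[K]_N + [U]_N = −(1) + 2·(0) + (0) = -1
Net dimensions [M² L⁻¹ T⁻⁵ N⁻¹] ≠ [1] — not dimensionless.

no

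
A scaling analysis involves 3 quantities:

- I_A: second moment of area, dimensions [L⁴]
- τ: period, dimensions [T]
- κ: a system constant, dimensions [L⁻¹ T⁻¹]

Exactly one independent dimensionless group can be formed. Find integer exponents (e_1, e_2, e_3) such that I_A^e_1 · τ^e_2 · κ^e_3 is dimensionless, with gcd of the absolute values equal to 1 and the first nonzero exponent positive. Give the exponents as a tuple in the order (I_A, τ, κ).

(1, 4, 4)

L: e_1·(4) + e_2·(0) + e_3·(-1) = 0
T: e_1·(0) + e_2·(1) + e_3·(-1) = 0
Solving this homogeneous linear system for the smallest-integer solution (first nonzero entry positive) gives (1, 4, 4).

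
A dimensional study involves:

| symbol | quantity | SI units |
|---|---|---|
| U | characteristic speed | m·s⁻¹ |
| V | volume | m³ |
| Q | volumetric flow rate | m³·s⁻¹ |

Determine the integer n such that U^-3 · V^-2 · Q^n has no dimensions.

Balance the L exponent: (3)·n from Q, plus −3·(1) − 2·(3) = -9 from the rest, must sum to zero.
3n − 9 = 0, so n = 3.

3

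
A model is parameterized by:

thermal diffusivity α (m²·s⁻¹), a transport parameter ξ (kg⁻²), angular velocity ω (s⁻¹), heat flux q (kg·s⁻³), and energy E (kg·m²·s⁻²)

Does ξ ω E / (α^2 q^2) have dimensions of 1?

no

Sum the exponent of each base dimension across the product:
  M: −2·[α]_M + [ξ]_M + [ω]_M − 2·[q]_M + [E]_M = −2·(0) + (-2) + (0) − 2·(1) + (1) = -3
  L: −2·[α]_L + [ξ]_L + [ω]_L − 2·[q]_L + [E]_L = −2·(2) + (0) + (0) − 2·(0) + (2) = -2
  T: −2·[α]_T + [ξ]_T + [ω]_T − 2·[q]_T + [E]_T = −2·(-1) + (0) + (-1) − 2·(-3) + (-2) = 5
Net dimensions [M⁻³ L⁻² T⁵] ≠ [1] — not dimensionless.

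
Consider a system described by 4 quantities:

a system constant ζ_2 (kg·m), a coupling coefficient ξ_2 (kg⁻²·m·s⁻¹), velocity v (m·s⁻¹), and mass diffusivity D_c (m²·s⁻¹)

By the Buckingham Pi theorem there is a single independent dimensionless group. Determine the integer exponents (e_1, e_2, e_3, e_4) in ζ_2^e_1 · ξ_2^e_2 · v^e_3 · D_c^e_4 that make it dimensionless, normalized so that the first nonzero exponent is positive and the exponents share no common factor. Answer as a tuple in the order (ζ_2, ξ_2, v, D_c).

M: e_1·(1) + e_2·(-2) + e_3·(0) + e_4·(0) = 0
L: e_1·(1) + e_2·(1) + e_3·(1) + e_4·(2) = 0
T: e_1·(0) + e_2·(-1) + e_3·(-1) + e_4·(-1) = 0
Solving this homogeneous linear system for the smallest-integer solution (first nonzero entry positive) gives (2, 1, 1, -2).

(2, 1, 1, -2)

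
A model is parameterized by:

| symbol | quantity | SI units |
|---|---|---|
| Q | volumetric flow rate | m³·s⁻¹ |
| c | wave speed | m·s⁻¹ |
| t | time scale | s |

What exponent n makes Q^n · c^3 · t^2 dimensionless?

Balance the L exponent: (3)·n from Q, plus 3·(1) + 2·(0) = 3 from the rest, must sum to zero.
3n + 3 = 0, so n = -1.

-1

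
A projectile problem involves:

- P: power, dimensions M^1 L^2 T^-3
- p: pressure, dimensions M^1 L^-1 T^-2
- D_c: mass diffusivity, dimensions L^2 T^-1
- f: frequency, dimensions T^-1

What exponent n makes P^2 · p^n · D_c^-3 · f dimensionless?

Balance the M exponent: (1)·n from p, plus 2·(1) − 3·(0) + (0) = 2 from the rest, must sum to zero.
n + 2 = 0, so n = -2.

-2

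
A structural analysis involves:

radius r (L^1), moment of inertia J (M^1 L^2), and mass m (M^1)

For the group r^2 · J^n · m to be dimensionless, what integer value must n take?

-1

Balance the M exponent: (1)·n from J, plus 2·(0) + (1) = 1 from the rest, must sum to zero.
n + 1 = 0, so n = -1.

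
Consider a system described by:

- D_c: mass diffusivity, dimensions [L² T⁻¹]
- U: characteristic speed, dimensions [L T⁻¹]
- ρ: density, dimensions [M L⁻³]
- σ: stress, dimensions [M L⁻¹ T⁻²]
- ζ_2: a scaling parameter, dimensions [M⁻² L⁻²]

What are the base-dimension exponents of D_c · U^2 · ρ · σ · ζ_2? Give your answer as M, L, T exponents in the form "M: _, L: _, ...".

M: 0, L: -2, T: -5

Collect each base-dimension exponent across the product:
  M: (0) + 2·(0) + (1) + (1) + (-2) = 0
  L: (2) + 2·(1) + (-3) + (-1) + (-2) = -2
  T: (-1) + 2·(-1) + (0) + (-2) + (0) = -5
So the dimensions are [L⁻² T⁻⁵].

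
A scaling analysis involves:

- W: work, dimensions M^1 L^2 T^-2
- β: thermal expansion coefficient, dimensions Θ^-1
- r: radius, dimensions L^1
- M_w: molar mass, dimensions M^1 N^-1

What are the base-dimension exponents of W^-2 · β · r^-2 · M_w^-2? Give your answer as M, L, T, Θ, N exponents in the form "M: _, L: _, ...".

M: -4, L: -6, T: 4, Θ: -1, N: 2

Collect each base-dimension exponent across the product:
  M: −2·(1) + (0) − 2·(0) − 2·(1) = -4
  L: −2·(2) + (0) − 2·(1) − 2·(0) = -6
  T: −2·(-2) + (0) − 2·(0) − 2·(0) = 4
  Θ: −2·(0) + (-1) − 2·(0) − 2·(0) = -1
  N: −2·(0) + (0) − 2·(0) − 2·(-1) = 2
So the dimensions are [M⁻⁴ L⁻⁶ T⁴ Θ⁻¹ N²].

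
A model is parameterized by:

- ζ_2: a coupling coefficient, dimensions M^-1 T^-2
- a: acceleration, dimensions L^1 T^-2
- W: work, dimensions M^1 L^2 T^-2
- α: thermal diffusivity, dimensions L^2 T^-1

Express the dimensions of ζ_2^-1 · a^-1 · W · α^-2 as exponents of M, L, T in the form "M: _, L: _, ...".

M: 2, L: -3, T: 4

Collect each base-dimension exponent across the product:
  M: −(-1) − (0) + (1) − 2·(0) = 2
  L: −(0) − (1) + (2) − 2·(2) = -3
  T: −(-2) − (-2) + (-2) − 2·(-1) = 4
So the dimensions are [M² L⁻³ T⁴].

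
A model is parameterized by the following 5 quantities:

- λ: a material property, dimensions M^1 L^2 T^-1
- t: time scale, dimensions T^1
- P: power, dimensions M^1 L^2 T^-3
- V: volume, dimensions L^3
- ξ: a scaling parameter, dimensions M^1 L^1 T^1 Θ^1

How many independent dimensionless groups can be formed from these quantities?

1

There are 5 variables and 4 base dimensions (M, L, T, Θ).
The dimension matrix has rank 4.
Independent dimensionless groups: 5 − 4 = 1.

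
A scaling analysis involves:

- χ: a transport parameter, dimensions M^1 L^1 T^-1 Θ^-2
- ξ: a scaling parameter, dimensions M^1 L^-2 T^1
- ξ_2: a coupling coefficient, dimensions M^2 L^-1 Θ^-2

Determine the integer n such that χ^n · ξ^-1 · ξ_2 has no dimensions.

Balance the M exponent: (1)·n from χ, plus −(1) + (2) = 1 from the rest, must sum to zero.
n + 1 = 0, so n = -1.

-1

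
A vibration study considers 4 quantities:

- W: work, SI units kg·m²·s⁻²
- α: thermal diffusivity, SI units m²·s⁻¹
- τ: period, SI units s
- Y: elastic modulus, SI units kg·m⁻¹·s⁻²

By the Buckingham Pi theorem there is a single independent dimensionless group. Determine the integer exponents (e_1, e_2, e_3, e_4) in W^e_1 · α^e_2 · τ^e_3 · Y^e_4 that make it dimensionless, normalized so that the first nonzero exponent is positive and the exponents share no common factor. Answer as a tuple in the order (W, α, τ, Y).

(2, -3, -3, -2)

M: e_1·(1) + e_2·(0) + e_3·(0) + e_4·(1) = 0
L: e_1·(2) + e_2·(2) + e_3·(0) + e_4·(-1) = 0
T: e_1·(-2) + e_2·(-1) + e_3·(1) + e_4·(-2) = 0
Solving this homogeneous linear system for the smallest-integer solution (first nonzero entry positive) gives (2, -3, -3, -2).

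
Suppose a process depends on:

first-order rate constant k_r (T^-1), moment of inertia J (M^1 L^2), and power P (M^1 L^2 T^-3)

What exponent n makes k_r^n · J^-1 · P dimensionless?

Balance the T exponent: (-1)·n from k_r, plus −(0) + (-3) = -3 from the rest, must sum to zero.
−n − 3 = 0, so n = -3.

-3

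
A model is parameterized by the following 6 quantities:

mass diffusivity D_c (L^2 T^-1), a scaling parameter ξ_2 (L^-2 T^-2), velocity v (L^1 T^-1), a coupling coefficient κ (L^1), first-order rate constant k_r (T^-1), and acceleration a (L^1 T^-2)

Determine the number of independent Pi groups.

4

There are 6 variables and 2 base dimensions (L, T).
The dimension matrix has rank 2.
Independent dimensionless groups: 6 − 2 = 4.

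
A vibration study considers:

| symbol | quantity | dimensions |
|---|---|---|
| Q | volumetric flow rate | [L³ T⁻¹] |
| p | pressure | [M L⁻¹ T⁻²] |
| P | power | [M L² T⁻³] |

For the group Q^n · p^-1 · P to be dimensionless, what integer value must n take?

-1

Balance the L exponent: (3)·n from Q, plus −(-1) + (2) = 3 from the rest, must sum to zero.
3n + 3 = 0, so n = -1.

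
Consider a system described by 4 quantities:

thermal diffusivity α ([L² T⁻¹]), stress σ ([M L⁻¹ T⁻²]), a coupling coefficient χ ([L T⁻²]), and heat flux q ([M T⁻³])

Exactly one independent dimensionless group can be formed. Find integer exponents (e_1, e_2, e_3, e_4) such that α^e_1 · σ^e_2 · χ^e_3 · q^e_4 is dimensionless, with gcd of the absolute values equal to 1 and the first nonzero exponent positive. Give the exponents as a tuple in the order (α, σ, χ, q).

(1, 3, 1, -3)

M: e_1·(0) + e_2·(1) + e_3·(0) + e_4·(1) = 0
L: e_1·(2) + e_2·(-1) + e_3·(1) + e_4·(0) = 0
T: e_1·(-1) + e_2·(-2) + e_3·(-2) + e_4·(-3) = 0
Solving this homogeneous linear system for the smallest-integer solution (first nonzero entry positive) gives (1, 3, 1, -3).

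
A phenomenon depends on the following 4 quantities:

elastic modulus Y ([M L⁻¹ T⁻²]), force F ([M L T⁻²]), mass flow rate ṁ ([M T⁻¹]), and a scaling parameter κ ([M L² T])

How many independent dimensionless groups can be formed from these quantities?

1

There are 4 variables and 3 base dimensions (M, L, T).
The dimension matrix has rank 3.
Independent dimensionless groups: 4 − 3 = 1.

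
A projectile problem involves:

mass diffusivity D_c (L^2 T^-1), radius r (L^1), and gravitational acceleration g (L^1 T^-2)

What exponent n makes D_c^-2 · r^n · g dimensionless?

Balance the L exponent: (1)·n from r, plus −2·(2) + (1) = -3 from the rest, must sum to zero.
n − 3 = 0, so n = 3.

3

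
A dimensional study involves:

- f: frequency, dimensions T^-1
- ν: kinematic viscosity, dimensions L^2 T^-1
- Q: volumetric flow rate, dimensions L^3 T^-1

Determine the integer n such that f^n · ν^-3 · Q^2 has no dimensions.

1

Balance the T exponent: (-1)·n from f, plus −3·(-1) + 2·(-1) = 1 from the rest, must sum to zero.
−n + 1 = 0, so n = 1.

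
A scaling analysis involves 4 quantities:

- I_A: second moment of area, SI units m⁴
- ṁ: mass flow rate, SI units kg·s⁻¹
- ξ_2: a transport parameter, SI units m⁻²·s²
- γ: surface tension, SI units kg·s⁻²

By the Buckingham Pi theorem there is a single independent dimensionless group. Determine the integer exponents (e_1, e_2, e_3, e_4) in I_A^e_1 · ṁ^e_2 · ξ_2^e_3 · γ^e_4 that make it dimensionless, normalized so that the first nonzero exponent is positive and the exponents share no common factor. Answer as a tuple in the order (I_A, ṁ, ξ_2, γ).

(1, -4, 2, 4)

M: e_1·(0) + e_2·(1) + e_3·(0) + e_4·(1) = 0
L: e_1·(4) + e_2·(0) + e_3·(-2) + e_4·(0) = 0
T: e_1·(0) + e_2·(-1) + e_3·(2) + e_4·(-2) = 0
Solving this homogeneous linear system for the smallest-integer solution (first nonzero entry positive) gives (1, -4, 2, 4).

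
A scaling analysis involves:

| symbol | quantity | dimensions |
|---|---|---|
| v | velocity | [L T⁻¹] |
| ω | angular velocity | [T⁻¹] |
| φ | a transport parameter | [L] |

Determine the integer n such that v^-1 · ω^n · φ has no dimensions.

Balance the T exponent: (-1)·n from ω, plus −(-1) + (0) = 1 from the rest, must sum to zero.
−n + 1 = 0, so n = 1.

1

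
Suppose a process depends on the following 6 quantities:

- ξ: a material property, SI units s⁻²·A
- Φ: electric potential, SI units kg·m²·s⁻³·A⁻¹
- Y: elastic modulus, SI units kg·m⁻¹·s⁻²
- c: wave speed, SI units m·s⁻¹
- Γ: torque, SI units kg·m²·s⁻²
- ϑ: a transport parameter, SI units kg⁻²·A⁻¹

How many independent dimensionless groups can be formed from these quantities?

There are 6 variables and 4 base dimensions (M, L, T, I).
The dimension matrix has rank 4.
Independent dimensionless groups: 6 − 4 = 2.

2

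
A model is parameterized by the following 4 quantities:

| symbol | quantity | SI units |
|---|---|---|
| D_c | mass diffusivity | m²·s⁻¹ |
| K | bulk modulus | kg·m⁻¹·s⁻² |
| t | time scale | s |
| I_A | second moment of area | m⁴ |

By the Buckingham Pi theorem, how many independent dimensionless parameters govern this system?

1

There are 4 variables and 3 base dimensions (M, L, T).
The dimension matrix has rank 3.
Independent dimensionless groups: 4 − 3 = 1.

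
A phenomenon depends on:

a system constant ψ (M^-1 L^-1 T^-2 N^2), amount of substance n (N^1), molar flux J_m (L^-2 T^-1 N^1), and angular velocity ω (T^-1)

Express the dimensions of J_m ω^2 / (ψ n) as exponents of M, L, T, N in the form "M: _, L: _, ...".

M: 1, L: -1, T: -1, N: -2

Collect each base-dimension exponent across the product:
  M: −(-1) − (0) + (0) + 2·(0) = 1
  L: −(-1) − (0) + (-2) + 2·(0) = -1
  T: −(-2) − (0) + (-1) + 2·(-1) = -1
  N: −(2) − (1) + (1) + 2·(0) = -2
So the dimensions are [M L⁻¹ T⁻¹ N⁻²].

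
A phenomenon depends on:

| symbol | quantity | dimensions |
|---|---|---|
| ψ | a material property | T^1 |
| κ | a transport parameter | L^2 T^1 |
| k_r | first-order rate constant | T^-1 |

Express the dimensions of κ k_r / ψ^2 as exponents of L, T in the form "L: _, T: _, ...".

Collect each base-dimension exponent across the product:
  L: −2·(0) + (2) + (0) = 2
  T: −2·(1) + (1) + (-1) = -2
So the dimensions are [L² T⁻²].

L: 2, T: -2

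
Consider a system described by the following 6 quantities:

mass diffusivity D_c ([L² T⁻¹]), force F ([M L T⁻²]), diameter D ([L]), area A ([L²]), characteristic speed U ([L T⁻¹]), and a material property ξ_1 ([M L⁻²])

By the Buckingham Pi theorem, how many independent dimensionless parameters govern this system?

3

There are 6 variables and 3 base dimensions (M, L, T).
The dimension matrix has rank 3.
Independent dimensionless groups: 6 − 3 = 3.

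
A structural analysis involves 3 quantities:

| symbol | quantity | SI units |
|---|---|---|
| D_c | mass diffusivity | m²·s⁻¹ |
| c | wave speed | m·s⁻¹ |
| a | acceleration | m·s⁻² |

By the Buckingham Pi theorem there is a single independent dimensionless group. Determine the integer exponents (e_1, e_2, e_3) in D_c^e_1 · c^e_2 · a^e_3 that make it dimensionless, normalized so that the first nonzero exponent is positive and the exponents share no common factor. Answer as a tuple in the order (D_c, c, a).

L: e_1·(2) + e_2·(1) + e_3·(1) = 0
T: e_1·(-1) + e_2·(-1) + e_3·(-2) = 0
Solving this homogeneous linear system for the smallest-integer solution (first nonzero entry positive) gives (1, -3, 1).

(1, -3, 1)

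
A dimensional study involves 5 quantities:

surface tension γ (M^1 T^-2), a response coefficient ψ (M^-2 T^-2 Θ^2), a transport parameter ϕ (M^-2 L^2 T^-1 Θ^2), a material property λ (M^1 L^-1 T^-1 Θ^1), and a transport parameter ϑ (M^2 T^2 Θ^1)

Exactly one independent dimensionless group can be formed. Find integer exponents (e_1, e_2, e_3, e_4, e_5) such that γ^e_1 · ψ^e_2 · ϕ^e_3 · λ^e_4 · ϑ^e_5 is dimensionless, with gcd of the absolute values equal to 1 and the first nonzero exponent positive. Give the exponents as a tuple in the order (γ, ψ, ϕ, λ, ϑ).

M: e_1·(1) + e_2·(-2) + e_3·(-2) + e_4·(1) + e_5·(2) = 0
L: e_1·(0) + e_2·(0) + e_3·(2) + e_4·(-1) + e_5·(0) = 0
T: e_1·(-2) + e_2·(-2) + e_3·(-1) + e_4·(-1) + e_5·(2) = 0
Θ: e_1·(0) + e_2·(2) + e_3·(2) + e_4·(1) + e_5·(1) = 0
Solving this homogeneous linear system for the smallest-integer solution (first nonzero entry positive) gives (2, 3, -2, -4, 2).

(2, 3, -2, -4, 2)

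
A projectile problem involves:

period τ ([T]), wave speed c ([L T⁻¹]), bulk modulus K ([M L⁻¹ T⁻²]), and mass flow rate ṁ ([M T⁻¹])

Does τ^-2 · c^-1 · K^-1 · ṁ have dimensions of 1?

yes

Sum the exponent of each base dimension across the product:
  M: −2·[τ]_M − [c]_M − [K]_M + [ṁ]_M = −2·(0) − (0) − (1) + (1) = 0
  L: −2·[τ]_L − [c]_L − [K]_L + [ṁ]_L = −2·(0) − (1) − (-1) + (0) = 0
  T: −2·[τ]_T − [c]_T − [K]_T + [ṁ]_T = −2·(1) − (-1) − (-2) + (-1) = 0
All base exponents vanish — dimensionless.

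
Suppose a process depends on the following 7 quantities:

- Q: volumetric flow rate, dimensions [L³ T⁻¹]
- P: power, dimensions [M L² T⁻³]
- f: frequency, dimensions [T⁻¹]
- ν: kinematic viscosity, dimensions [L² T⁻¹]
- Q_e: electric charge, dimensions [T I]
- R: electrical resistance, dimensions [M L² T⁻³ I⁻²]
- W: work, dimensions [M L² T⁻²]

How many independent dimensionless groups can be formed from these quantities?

There are 7 variables and 4 base dimensions (M, L, T, I).
The dimension matrix has rank 4.
Independent dimensionless groups: 7 − 4 = 3.

3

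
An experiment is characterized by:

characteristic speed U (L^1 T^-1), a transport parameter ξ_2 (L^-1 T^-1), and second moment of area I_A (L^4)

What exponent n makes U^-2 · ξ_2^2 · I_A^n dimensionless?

Balance the L exponent: (4)·n from I_A, plus −2·(1) + 2·(-1) = -4 from the rest, must sum to zero.
4n − 4 = 0, so n = 1.

1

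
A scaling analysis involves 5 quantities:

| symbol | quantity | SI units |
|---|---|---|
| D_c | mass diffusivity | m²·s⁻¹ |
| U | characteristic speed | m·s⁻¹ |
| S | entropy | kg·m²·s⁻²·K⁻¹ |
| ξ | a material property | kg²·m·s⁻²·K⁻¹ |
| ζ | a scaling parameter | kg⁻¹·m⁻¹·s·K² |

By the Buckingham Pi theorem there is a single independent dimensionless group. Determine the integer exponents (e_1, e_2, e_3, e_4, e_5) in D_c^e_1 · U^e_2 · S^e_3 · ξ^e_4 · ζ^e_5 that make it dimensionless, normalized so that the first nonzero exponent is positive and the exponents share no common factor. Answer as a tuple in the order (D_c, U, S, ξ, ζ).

M: e_1·(0) + e_2·(0) + e_3·(1) + e_4·(2) + e_5·(-1) = 0
L: e_1·(2) + e_2·(1) + e_3·(2) + e_4·(1) + e_5·(-1) = 0
T: e_1·(-1) + e_2·(-1) + e_3·(-2) + e_4·(-2) + e_5·(1) = 0
Θ: e_1·(0) + e_2·(0) + e_3·(-1) + e_4·(-1) + e_5·(2) = 0
Solving this homogeneous linear system for the smallest-integer solution (first nonzero entry positive) gives (1, 2, -3, 1, -1).

(1, 2, -3, 1, -1)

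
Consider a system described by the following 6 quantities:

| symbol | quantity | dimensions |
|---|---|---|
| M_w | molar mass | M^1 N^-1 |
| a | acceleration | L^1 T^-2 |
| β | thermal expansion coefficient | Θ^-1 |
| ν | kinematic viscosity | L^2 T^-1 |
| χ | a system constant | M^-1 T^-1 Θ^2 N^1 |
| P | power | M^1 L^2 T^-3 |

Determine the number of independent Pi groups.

1

There are 6 variables and 5 base dimensions (M, L, T, Θ, N).
The dimension matrix has rank 5.
Independent dimensionless groups: 6 − 5 = 1.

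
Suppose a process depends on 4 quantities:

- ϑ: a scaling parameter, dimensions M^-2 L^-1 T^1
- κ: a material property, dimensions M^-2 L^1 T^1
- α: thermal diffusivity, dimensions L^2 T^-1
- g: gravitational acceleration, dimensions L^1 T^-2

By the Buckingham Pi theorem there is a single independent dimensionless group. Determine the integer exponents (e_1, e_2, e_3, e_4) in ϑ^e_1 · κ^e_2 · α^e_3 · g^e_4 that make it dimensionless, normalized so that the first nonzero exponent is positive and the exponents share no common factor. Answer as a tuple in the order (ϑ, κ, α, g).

(3, -3, 4, -2)

M: e_1·(-2) + e_2·(-2) + e_3·(0) + e_4·(0) = 0
L: e_1·(-1) + e_2·(1) + e_3·(2) + e_4·(1) = 0
T: e_1·(1) + e_2·(1) + e_3·(-1) + e_4·(-2) = 0
Solving this homogeneous linear system for the smallest-integer solution (first nonzero entry positive) gives (3, -3, 4, -2).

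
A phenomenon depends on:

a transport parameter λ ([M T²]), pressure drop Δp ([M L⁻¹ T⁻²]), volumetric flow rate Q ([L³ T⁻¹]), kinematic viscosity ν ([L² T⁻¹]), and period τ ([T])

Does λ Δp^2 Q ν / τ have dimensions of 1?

Sum the exponent of each base dimension across the product:
  M: [λ]_M + 2·[Δp]_M + [Q]_M + [ν]_M − [τ]_M = (1) + 2·(1) + (0) + (0) − (0) = 3
  L: [λ]_L + 2·[Δp]_L + [Q]_L + [ν]_L − [τ]_L = (0) + 2·(-1) + (3) + (2) − (0) = 3
  T: [λ]_T + 2·[Δp]_T + [Q]_T + [ν]_T − [τ]_T = (2) + 2·(-2) + (-1) + (-1) − (1) = -5
Net dimensions [M³ L³ T⁻⁵] ≠ [1] — not dimensionless.

no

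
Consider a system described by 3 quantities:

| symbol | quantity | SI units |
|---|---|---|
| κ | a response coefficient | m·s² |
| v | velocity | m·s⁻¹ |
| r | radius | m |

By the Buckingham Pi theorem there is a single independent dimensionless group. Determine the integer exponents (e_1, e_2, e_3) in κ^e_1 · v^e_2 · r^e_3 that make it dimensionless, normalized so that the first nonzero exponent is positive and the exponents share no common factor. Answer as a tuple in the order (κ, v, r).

L: e_1·(1) + e_2·(1) + e_3·(1) = 0
T: e_1·(2) + e_2·(-1) + e_3·(0) = 0
Solving this homogeneous linear system for the smallest-integer solution (first nonzero entry positive) gives (1, 2, -3).

(1, 2, -3)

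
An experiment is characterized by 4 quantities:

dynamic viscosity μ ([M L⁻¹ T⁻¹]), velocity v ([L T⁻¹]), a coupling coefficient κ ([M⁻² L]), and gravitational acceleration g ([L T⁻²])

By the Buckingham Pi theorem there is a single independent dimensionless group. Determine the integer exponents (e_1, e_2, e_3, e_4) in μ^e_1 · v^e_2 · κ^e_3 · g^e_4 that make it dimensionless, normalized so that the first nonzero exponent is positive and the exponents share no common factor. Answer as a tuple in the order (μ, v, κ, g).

M: e_1·(1) + e_2·(0) + e_3·(-2) + e_4·(0) = 0
L: e_1·(-1) + e_2·(1) + e_3·(1) + e_4·(1) = 0
T: e_1·(-1) + e_2·(-1) + e_3·(0) + e_4·(-2) = 0
Solving this homogeneous linear system for the smallest-integer solution (first nonzero entry positive) gives (2, 4, 1, -3).

(2, 4, 1, -3)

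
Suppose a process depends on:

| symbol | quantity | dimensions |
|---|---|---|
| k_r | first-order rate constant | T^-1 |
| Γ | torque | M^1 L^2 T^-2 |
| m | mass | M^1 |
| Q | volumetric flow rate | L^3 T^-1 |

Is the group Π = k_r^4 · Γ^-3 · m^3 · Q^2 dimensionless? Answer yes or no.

yes

Sum the exponent of each base dimension across the product:
  M: 4·[k_r]_M − 3·[Γ]_M + 3·[m]_M + 2·[Q]_M = 4·(0) − 3·(1) + 3·(1) + 2·(0) = 0
  L: 4·[k_r]_L − 3·[Γ]_L + 3·[m]_L + 2·[Q]_L = 4·(0) − 3·(2) + 3·(0) + 2·(3) = 0
  T: 4·[k_r]_T − 3·[Γ]_T + 3·[m]_T + 2·[Q]_T = 4·(-1) − 3·(-2) + 3·(0) + 2·(-1) = 0
  N: 4·[k_r]_N − 3·[Γ]_N + 3·[m]_N + 2·[Q]_N = 4·(0) − 3·(0) + 3·(0) + 2·(0) = 0
All base exponents vanish — dimensionless.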